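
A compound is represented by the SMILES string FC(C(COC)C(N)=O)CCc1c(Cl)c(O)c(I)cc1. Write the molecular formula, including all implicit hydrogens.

Walk through each heavy atom and fill implicit hydrogens from standard valence (C 4, N 3, O 2, S 2, halogen 1); for lowercase aromatic atoms, an aromatic c carries 1 H when it has two neighbours and 0 H with three, and aromatic n carries 0 H:
  atom 1: F (halogen, monovalent) → 0 H
  atom 2: C, bond orders sum to 3 (valence 4) → 1 H
  atom 3: C, bond orders sum to 3 (valence 4) → 1 H
  atom 4: C, bond orders sum to 2 (valence 4) → 2 H
  atom 5: O, bond orders sum to 2 (valence 2) → 0 H
  atom 6: C, bond orders sum to 1 (valence 4) → 3 H
  atom 7: C, bond orders sum to 4 (valence 4) → 0 H
  atom 8: N, bond orders sum to 1 (valence 3) → 2 H
  atom 9: O, bond orders sum to 2 (valence 2) → 0 H
  atom 10: C, bond orders sum to 2 (valence 4) → 2 H
  atom 11: C, bond orders sum to 2 (valence 4) → 2 H
  atom 12: aromatic c, 3 neighbours → 0 H
  atom 13: aromatic c, 3 neighbours → 0 H
  atom 14: Cl (halogen, monovalent) → 0 H
  atom 15: aromatic c, 3 neighbours → 0 H
  atom 16: O, bond orders sum to 1 (valence 2) → 1 H
  atom 17: aromatic c, 3 neighbours → 0 H
  atom 18: I (halogen, monovalent) → 0 H
  atom 19: aromatic c, 2 neighbours → 1 H
  atom 20: aromatic c, 2 neighbours → 1 H
Totals → C:13, H:16, Cl:1, F:1, I:1, N:1, O:3.

C13H16ClFINO3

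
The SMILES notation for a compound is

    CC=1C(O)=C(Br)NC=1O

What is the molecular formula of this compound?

C5H6BrNO2

Walk through each heavy atom and fill implicit hydrogens from standard valence (C 4, N 3, O 2, S 2, halogen 1):
  atom 1: C, bond orders sum to 1 (valence 4) → 3 H
  atom 2: C, bond orders sum to 4 (valence 4) → 0 H
  atom 3: C, bond orders sum to 4 (valence 4) → 0 H
  atom 4: O, bond orders sum to 1 (valence 2) → 1 H
  atom 5: C, bond orders sum to 4 (valence 4) → 0 H
  atom 6: Br (halogen, monovalent) → 0 H
  atom 7: N, bond orders sum to 2 (valence 3) → 1 H
  atom 8: C, bond orders sum to 4 (valence 4) → 0 H
  atom 9: O, bond orders sum to 1 (valence 2) → 1 H
Totals → C:5, H:6, Br:1, N:1, O:2.
In Hill order: C5H6BrNO2.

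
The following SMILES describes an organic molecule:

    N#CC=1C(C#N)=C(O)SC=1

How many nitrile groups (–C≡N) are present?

The nitrile motif appears at heavy-atom positions 2, 5 in the SMILES.
Other groups present: 1 hydroxyl.
Nitrile count: 2.

2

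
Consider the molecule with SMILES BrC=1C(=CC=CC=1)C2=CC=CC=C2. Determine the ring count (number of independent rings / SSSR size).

2

In SMILES, each pair of matching ring-closure digits denotes one ring-closing bond; the number of such bonds equals the number of independent rings.
Ring-closure bonds here: 2.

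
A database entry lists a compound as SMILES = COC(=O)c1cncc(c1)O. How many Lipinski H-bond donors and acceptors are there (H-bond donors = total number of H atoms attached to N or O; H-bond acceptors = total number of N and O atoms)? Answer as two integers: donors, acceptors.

Donors: find every N or O and count the H atoms it carries.
  atom 2 (O): bond orders sum to 2 → 0 H
  atom 4 (O): bond orders sum to 2 → 0 H
  atom 7 (N): bond orders sum to 3 → 0 H
  atom 11 (O): bond orders sum to 1 → 1 H
Lipinski HBD = 1.
Acceptors: N atoms = 1, O atoms = 3 → HBA = 4.

1, 4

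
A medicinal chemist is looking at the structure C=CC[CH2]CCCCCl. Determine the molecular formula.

Walk through each heavy atom and fill implicit hydrogens from standard valence (C 4, N 3, O 2, S 2, halogen 1):
  atom 1: C, bond orders sum to 2 (valence 4) → 2 H
  atom 2: C, bond orders sum to 3 (valence 4) → 1 H
  atom 3: C, bond orders sum to 2 (valence 4) → 2 H
  atom 4: C with explicit H count 2
  atom 5: C, bond orders sum to 2 (valence 4) → 2 H
  atom 6: C, bond orders sum to 2 (valence 4) → 2 H
  atom 7: C, bond orders sum to 2 (valence 4) → 2 H
  atom 8: C, bond orders sum to 2 (valence 4) → 2 H
  atom 9: Cl (halogen, monovalent) → 0 H
Totals → C:8, H:15, Cl:1.

C8H15Cl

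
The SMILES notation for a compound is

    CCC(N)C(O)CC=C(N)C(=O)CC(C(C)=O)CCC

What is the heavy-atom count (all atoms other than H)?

Every atom symbol written in the SMILES (organic subset) is one heavy atom; implicit H are not written.
Heavy atoms by element → C:15, N:2, O:3.
Total: 20.

20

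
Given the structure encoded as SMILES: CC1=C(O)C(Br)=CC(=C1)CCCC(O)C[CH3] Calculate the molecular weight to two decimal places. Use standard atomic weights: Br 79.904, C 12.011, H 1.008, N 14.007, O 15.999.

287.20 g/mol

First, the molecular formula is C13H19BrO2 (counting implicit H from valence).
  Br: 1 × 79.904 = 79.904
  C: 13 × 12.011 = 156.143
  H: 19 × 1.008 = 19.152
  O: 2 × 15.999 = 31.998
Sum: 1×79.904 + 13×12.011 + 19×1.008 + 2×15.999 = 287.197 → 287.20 g/mol.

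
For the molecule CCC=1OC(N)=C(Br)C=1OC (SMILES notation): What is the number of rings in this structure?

In SMILES, each pair of matching ring-closure digits denotes one ring-closing bond; the number of such bonds equals the number of independent rings.
Ring-closure bonds here: 1.

1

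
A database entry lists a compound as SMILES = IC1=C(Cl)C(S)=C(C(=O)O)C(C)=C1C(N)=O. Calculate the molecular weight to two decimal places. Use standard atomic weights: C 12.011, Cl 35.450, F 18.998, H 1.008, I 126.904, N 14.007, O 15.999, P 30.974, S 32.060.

371.57 g/mol

First, the molecular formula is C9H7ClINO3S (counting implicit H from valence).
  C: 9 × 12.011 = 108.099
  Cl: 1 × 35.450 = 35.450
  H: 7 × 1.008 = 7.056
  I: 1 × 126.904 = 126.904
  N: 1 × 14.007 = 14.007
  O: 3 × 15.999 = 47.997
  S: 1 × 32.060 = 32.060
Sum: 9×12.011 + 1×35.450 + 7×1.008 + 1×126.904 + 1×14.007 + 3×15.999 + 1×32.060 = 371.573 → 371.57 g/mol.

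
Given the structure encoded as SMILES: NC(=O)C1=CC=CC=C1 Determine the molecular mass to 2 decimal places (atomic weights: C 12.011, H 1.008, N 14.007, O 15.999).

121.14 g/mol

First, the molecular formula is C7H7NO (counting implicit H from valence).
  C: 7 × 12.011 = 84.077
  H: 7 × 1.008 = 7.056
  N: 1 × 14.007 = 14.007
  O: 1 × 15.999 = 15.999
Sum: 7×12.011 + 7×1.008 + 1×14.007 + 1×15.999 = 121.139 → 121.14 g/mol.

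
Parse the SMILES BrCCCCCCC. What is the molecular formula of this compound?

Walk through each heavy atom and fill implicit hydrogens from standard valence (C 4, N 3, O 2, S 2, halogen 1):
  atom 1: Br (halogen, monovalent) → 0 H
  atom 2: C, bond orders sum to 2 (valence 4) → 2 H
  atom 3: C, bond orders sum to 2 (valence 4) → 2 H
  atom 4: C, bond orders sum to 2 (valence 4) → 2 H
  atom 5: C, bond orders sum to 2 (valence 4) → 2 H
  atom 6: C, bond orders sum to 2 (valence 4) → 2 H
  atom 7: C, bond orders sum to 2 (valence 4) → 2 H
  atom 8: C, bond orders sum to 1 (valence 4) → 3 H
Totals → C:7, H:15, Br:1.
In Hill order: C7H15Br.

C7H15Br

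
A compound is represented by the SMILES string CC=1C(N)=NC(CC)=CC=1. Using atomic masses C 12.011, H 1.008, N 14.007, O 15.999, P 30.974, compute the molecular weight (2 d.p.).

136.20 g/mol

First, the molecular formula is C8H12N2 (counting implicit H from valence).
  C: 8 × 12.011 = 96.088
  H: 12 × 1.008 = 12.096
  N: 2 × 14.007 = 28.014
Sum: 8×12.011 + 12×1.008 + 2×14.007 = 136.198 → 136.20 g/mol.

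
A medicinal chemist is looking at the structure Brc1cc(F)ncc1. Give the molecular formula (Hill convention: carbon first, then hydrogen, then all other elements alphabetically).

C5H3BrFN

Walk through each heavy atom and fill implicit hydrogens from standard valence (C 4, N 3, O 2, S 2, halogen 1); for lowercase aromatic atoms, an aromatic c carries 1 H when it has two neighbours and 0 H with three, and aromatic n carries 0 H:
  atom 1: Br (halogen, monovalent) → 0 H
  atom 2: aromatic c, 3 neighbours → 0 H
  atom 3: aromatic c, 2 neighbours → 1 H
  atom 4: aromatic c, 3 neighbours → 0 H
  atom 5: F (halogen, monovalent) → 0 H
  atom 6: aromatic n, 2 neighbours → 0 H
  atom 7: aromatic c, 2 neighbours → 1 H
  atom 8: aromatic c, 2 neighbours → 1 H
Totals → C:5, H:3, Br:1, F:1, N:1.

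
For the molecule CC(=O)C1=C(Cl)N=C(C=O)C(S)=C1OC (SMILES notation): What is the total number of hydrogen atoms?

Walk through each heavy atom and fill implicit hydrogens from standard valence (C 4, N 3, O 2, S 2, halogen 1):
  atom 1: C, bond orders sum to 1 (valence 4) → 3 H
  atom 2: C, bond orders sum to 4 (valence 4) → 0 H
  atom 3: O, bond orders sum to 2 (valence 2) → 0 H
  atom 4: C, bond orders sum to 4 (valence 4) → 0 H
  atom 5: C, bond orders sum to 4 (valence 4) → 0 H
  atom 6: Cl (halogen, monovalent) → 0 H
  atom 7: N, bond orders sum to 3 (valence 3) → 0 H
  atom 8: C, bond orders sum to 4 (valence 4) → 0 H
  atom 9: C, bond orders sum to 3 (valence 4) → 1 H
  atom 10: O, bond orders sum to 2 (valence 2) → 0 H
  atom 11: C, bond orders sum to 4 (valence 4) → 0 H
  atom 12: S, bond orders sum to 1 (valence 2) → 1 H
  atom 13: C, bond orders sum to 4 (valence 4) → 0 H
  atom 14: O, bond orders sum to 2 (valence 2) → 0 H
  atom 15: C, bond orders sum to 1 (valence 4) → 3 H
Total hydrogens: 8.

8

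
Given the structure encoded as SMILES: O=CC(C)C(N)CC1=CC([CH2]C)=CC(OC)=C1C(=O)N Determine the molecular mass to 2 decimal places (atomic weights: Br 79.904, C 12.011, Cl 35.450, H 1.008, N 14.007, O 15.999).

278.35 g/mol

First, the molecular formula is C15H22N2O3 (counting implicit H from valence).
  C: 15 × 12.011 = 180.165
  H: 22 × 1.008 = 22.176
  N: 2 × 14.007 = 28.014
  O: 3 × 15.999 = 47.997
Sum: 15×12.011 + 22×1.008 + 2×14.007 + 3×15.999 = 278.352 → 278.35 g/mol.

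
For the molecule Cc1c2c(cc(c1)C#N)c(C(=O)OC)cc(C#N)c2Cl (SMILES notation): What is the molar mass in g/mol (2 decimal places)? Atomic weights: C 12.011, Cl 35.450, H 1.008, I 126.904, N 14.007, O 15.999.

First, the molecular formula is C15H9ClN2O2 (counting implicit H from valence).
  C: 15 × 12.011 = 180.165
  Cl: 1 × 35.450 = 35.450
  H: 9 × 1.008 = 9.072
  N: 2 × 14.007 = 28.014
  O: 2 × 15.999 = 31.998
Sum: 15×12.011 + 1×35.450 + 9×1.008 + 2×14.007 + 2×15.999 = 284.699 → 284.70 g/mol.

284.70 g/mol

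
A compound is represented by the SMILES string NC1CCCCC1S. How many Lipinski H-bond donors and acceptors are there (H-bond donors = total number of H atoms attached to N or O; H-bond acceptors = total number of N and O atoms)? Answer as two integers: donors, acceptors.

Donors: find every N or O and count the H atoms it carries.
  atom 1 (N): bond orders sum to 1 → 2 H
Lipinski HBD = 2.
Acceptors: N atoms = 1, O atoms = 0 → HBA = 1.

2, 1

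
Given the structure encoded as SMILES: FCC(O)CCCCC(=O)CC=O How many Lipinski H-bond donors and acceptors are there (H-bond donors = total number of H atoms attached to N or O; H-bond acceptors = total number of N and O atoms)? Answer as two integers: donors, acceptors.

1, 3

Donors: find every N or O and count the H atoms it carries.
  atom 4 (O): bond orders sum to 1 → 1 H
  atom 10 (O): bond orders sum to 2 → 0 H
  atom 13 (O): bond orders sum to 2 → 0 H
Lipinski HBD = 1.
Acceptors: N atoms = 0, O atoms = 3 → HBA = 3.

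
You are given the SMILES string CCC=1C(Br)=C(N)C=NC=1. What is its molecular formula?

C7H9BrN2

Walk through each heavy atom and fill implicit hydrogens from standard valence (C 4, N 3, O 2, S 2, halogen 1):
  atom 1: C, bond orders sum to 1 (valence 4) → 3 H
  atom 2: C, bond orders sum to 2 (valence 4) → 2 H
  atom 3: C, bond orders sum to 4 (valence 4) → 0 H
  atom 4: C, bond orders sum to 4 (valence 4) → 0 H
  atom 5: Br (halogen, monovalent) → 0 H
  atom 6: C, bond orders sum to 4 (valence 4) → 0 H
  atom 7: N, bond orders sum to 1 (valence 3) → 2 H
  atom 8: C, bond orders sum to 3 (valence 4) → 1 H
  atom 9: N, bond orders sum to 3 (valence 3) → 0 H
  atom 10: C, bond orders sum to 3 (valence 4) → 1 H
Totals → C:7, H:9, Br:1, N:2.
In Hill order: C7H9BrN2.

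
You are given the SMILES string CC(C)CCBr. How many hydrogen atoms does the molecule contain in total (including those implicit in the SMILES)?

11

Walk through each heavy atom and fill implicit hydrogens from standard valence (C 4, N 3, O 2, S 2, halogen 1):
  atom 1: C, bond orders sum to 1 (valence 4) → 3 H
  atom 2: C, bond orders sum to 3 (valence 4) → 1 H
  atom 3: C, bond orders sum to 1 (valence 4) → 3 H
  atom 4: C, bond orders sum to 2 (valence 4) → 2 H
  atom 5: C, bond orders sum to 2 (valence 4) → 2 H
  atom 6: Br (halogen, monovalent) → 0 H
Total hydrogens: 11.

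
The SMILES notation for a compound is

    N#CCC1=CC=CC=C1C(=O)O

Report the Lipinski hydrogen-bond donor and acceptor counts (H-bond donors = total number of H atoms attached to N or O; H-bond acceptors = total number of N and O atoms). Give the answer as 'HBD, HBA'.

Donors: find every N or O and count the H atoms it carries.
  atom 1 (N): bond orders sum to 3 → 0 H
  atom 11 (O): bond orders sum to 2 → 0 H
  atom 12 (O): bond orders sum to 1 → 1 H
Lipinski HBD = 1.
Acceptors: N atoms = 1, O atoms = 2 → HBA = 3.

1, 3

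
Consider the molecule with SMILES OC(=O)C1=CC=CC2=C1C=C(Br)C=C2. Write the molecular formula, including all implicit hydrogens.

C11H7BrO2

Walk through each heavy atom and fill implicit hydrogens from standard valence (C 4, N 3, O 2, S 2, halogen 1):
  atom 1: O, bond orders sum to 1 (valence 2) → 1 H
  atom 2: C, bond orders sum to 4 (valence 4) → 0 H
  atom 3: O, bond orders sum to 2 (valence 2) → 0 H
  atom 4: C, bond orders sum to 4 (valence 4) → 0 H
  atom 5: C, bond orders sum to 3 (valence 4) → 1 H
  atom 6: C, bond orders sum to 3 (valence 4) → 1 H
  atom 7: C, bond orders sum to 3 (valence 4) → 1 H
  atom 8: C, bond orders sum to 4 (valence 4) → 0 H
  atom 9: C, bond orders sum to 4 (valence 4) → 0 H
  atom 10: C, bond orders sum to 3 (valence 4) → 1 H
  atom 11: C, bond orders sum to 4 (valence 4) → 0 H
  atom 12: Br (halogen, monovalent) → 0 H
  atom 13: C, bond orders sum to 3 (valence 4) → 1 H
  atom 14: C, bond orders sum to 3 (valence 4) → 1 H
Totals → C:11, H:7, Br:1, O:2.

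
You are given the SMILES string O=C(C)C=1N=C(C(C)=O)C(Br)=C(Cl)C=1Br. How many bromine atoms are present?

Scan the SMILES for Br atoms (remember two-letter symbols like Cl and Br are single atoms).
Bromine count: 2.

2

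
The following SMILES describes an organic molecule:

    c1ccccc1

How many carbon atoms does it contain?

Count every carbon token in the SMILES (each C, including those in ring-closure positions and inside branches).
Carbon count: 6.

6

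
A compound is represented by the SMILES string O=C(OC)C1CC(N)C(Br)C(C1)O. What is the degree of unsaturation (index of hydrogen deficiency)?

Molecular formula: C8H14BrNO3.
DoU = (2C + 2 + N − H − X) / 2, where X is the halogen count and O/S are ignored.
    = (2·8 + 2 + 1 − 14 − 1) / 2 = 4 / 2 = 2.

2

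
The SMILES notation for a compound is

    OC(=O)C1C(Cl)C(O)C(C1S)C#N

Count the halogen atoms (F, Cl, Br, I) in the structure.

Halogen atoms appear at heavy-atom position 6 (1×Cl).
Other groups present: 1 carboxylic acid, 1 hydroxyl, 1 nitrile, 1 thiol.
Halogen count: 1.

1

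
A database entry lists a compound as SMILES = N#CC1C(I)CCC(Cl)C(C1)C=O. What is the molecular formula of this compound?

C9H11ClINO

Walk through each heavy atom and fill implicit hydrogens from standard valence (C 4, N 3, O 2, S 2, halogen 1):
  atom 1: N, bond orders sum to 3 (valence 3) → 0 H
  atom 2: C, bond orders sum to 4 (valence 4) → 0 H
  atom 3: C, bond orders sum to 3 (valence 4) → 1 H
  atom 4: C, bond orders sum to 3 (valence 4) → 1 H
  atom 5: I (halogen, monovalent) → 0 H
  atom 6: C, bond orders sum to 2 (valence 4) → 2 H
  atom 7: C, bond orders sum to 2 (valence 4) → 2 H
  atom 8: C, bond orders sum to 3 (valence 4) → 1 H
  atom 9: Cl (halogen, monovalent) → 0 H
  atom 10: C, bond orders sum to 3 (valence 4) → 1 H
  atom 11: C, bond orders sum to 2 (valence 4) → 2 H
  atom 12: C, bond orders sum to 3 (valence 4) → 1 H
  atom 13: O, bond orders sum to 2 (valence 2) → 0 H
Totals → C:9, H:11, Cl:1, I:1, N:1, O:1.
In Hill order: C9H11ClINO.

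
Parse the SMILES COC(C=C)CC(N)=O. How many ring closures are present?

0

In SMILES, each pair of matching ring-closure digits denotes one ring-closing bond; the number of such bonds equals the number of independent rings.
Ring-closure bonds here: 0.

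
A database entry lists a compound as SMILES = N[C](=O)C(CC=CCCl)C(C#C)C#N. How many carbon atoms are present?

10

Count every carbon token in the SMILES (each C, including those in ring-closure positions and inside branches).
Carbon count: 10.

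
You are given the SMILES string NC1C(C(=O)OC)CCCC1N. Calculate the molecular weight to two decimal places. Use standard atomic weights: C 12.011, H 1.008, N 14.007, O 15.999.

172.23 g/mol

First, the molecular formula is C8H16N2O2 (counting implicit H from valence).
  C: 8 × 12.011 = 96.088
  H: 16 × 1.008 = 16.128
  N: 2 × 14.007 = 28.014
  O: 2 × 15.999 = 31.998
Sum: 8×12.011 + 16×1.008 + 2×14.007 + 2×15.999 = 172.228 → 172.23 g/mol.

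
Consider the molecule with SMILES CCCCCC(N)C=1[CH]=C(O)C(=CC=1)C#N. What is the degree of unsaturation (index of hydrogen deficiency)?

Degree of unsaturation = (number of rings) + (number of π bonds).
Ring closures in the SMILES: 1.
π bonds: 3 double bonds (each 1 DoU), 1 triple bond (each 2 DoU) → 5 DoU from unsaturation.
Total DoU = 1 + 5 = 6.

6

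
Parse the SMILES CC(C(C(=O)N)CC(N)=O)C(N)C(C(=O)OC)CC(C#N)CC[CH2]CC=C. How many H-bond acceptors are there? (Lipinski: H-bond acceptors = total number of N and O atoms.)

N atoms: 4; O atoms: 4.
Lipinski HBA = 4 + 4 = 8.

8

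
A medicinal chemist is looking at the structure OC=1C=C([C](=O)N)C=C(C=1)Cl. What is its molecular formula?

C7H6ClNO2

Walk through each heavy atom and fill implicit hydrogens from standard valence (C 4, N 3, O 2, S 2, halogen 1):
  atom 1: O, bond orders sum to 1 (valence 2) → 1 H
  atom 2: C, bond orders sum to 4 (valence 4) → 0 H
  atom 3: C, bond orders sum to 3 (valence 4) → 1 H
  atom 4: C, bond orders sum to 4 (valence 4) → 0 H
  atom 5: C with explicit H count 0
  atom 6: O, bond orders sum to 2 (valence 2) → 0 H
  atom 7: N, bond orders sum to 1 (valence 3) → 2 H
  atom 8: C, bond orders sum to 3 (valence 4) → 1 H
  atom 9: C, bond orders sum to 4 (valence 4) → 0 H
  atom 10: C, bond orders sum to 3 (valence 4) → 1 H
  atom 11: Cl (halogen, monovalent) → 0 H
Totals → C:7, H:6, Cl:1, N:1, O:2.
In Hill order: C7H6ClNO2.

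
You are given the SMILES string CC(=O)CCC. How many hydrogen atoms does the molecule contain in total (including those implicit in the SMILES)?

10

Walk through each heavy atom and fill implicit hydrogens from standard valence (C 4, N 3, O 2, S 2, halogen 1):
  atom 1: C, bond orders sum to 1 (valence 4) → 3 H
  atom 2: C, bond orders sum to 4 (valence 4) → 0 H
  atom 3: O, bond orders sum to 2 (valence 2) → 0 H
  atom 4: C, bond orders sum to 2 (valence 4) → 2 H
  atom 5: C, bond orders sum to 2 (valence 4) → 2 H
  atom 6: C, bond orders sum to 1 (valence 4) → 3 H
Total hydrogens: 10.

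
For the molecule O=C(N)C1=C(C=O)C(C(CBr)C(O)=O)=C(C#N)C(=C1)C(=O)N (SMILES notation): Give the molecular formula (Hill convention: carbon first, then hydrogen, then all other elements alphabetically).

Walk through each heavy atom and fill implicit hydrogens from standard valence (C 4, N 3, O 2, S 2, halogen 1):
  atom 1: O, bond orders sum to 2 (valence 2) → 0 H
  atom 2: C, bond orders sum to 4 (valence 4) → 0 H
  atom 3: N, bond orders sum to 1 (valence 3) → 2 H
  atom 4: C, bond orders sum to 4 (valence 4) → 0 H
  atom 5: C, bond orders sum to 4 (valence 4) → 0 H
  atom 6: C, bond orders sum to 3 (valence 4) → 1 H
  atom 7: O, bond orders sum to 2 (valence 2) → 0 H
  atom 8: C, bond orders sum to 4 (valence 4) → 0 H
  atom 9: C, bond orders sum to 3 (valence 4) → 1 H
  atom 10: C, bond orders sum to 2 (valence 4) → 2 H
  atom 11: Br (halogen, monovalent) → 0 H
  atom 12: C, bond orders sum to 4 (valence 4) → 0 H
  atom 13: O, bond orders sum to 1 (valence 2) → 1 H
  atom 14: O, bond orders sum to 2 (valence 2) → 0 H
  atom 15: C, bond orders sum to 4 (valence 4) → 0 H
  atom 16: C, bond orders sum to 4 (valence 4) → 0 H
  atom 17: N, bond orders sum to 3 (valence 3) → 0 H
  atom 18: C, bond orders sum to 4 (valence 4) → 0 H
  atom 19: C, bond orders sum to 3 (valence 4) → 1 H
  atom 20: C, bond orders sum to 4 (valence 4) → 0 H
  atom 21: O, bond orders sum to 2 (valence 2) → 0 H
  atom 22: N, bond orders sum to 1 (valence 3) → 2 H
Totals → C:13, H:10, Br:1, N:3, O:5.
In Hill order: C13H10BrN3O5.

C13H10BrN3O5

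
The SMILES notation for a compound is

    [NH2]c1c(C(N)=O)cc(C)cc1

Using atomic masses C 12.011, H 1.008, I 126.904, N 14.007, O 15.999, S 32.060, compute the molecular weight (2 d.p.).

First, the molecular formula is C8H10N2O (counting implicit H from valence).
  C: 8 × 12.011 = 96.088
  H: 10 × 1.008 = 10.080
  N: 2 × 14.007 = 28.014
  O: 1 × 15.999 = 15.999
Sum: 8×12.011 + 10×1.008 + 2×14.007 + 1×15.999 = 150.181 → 150.18 g/mol.

150.18 g/mol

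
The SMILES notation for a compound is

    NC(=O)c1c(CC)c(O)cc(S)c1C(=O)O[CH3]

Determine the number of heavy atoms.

17

Every atom symbol written in the SMILES (organic subset) is one heavy atom; implicit H are not written.
Heavy atoms by element → C:11, N:1, O:4, S:1.
Total: 17.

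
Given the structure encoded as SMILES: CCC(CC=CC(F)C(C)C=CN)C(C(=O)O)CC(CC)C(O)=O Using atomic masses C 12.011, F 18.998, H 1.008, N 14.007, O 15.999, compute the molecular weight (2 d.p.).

First, the molecular formula is C18H30FNO4 (counting implicit H from valence).
  C: 18 × 12.011 = 216.198
  F: 1 × 18.998 = 18.998
  H: 30 × 1.008 = 30.240
  N: 1 × 14.007 = 14.007
  O: 4 × 15.999 = 63.996
Sum: 18×12.011 + 1×18.998 + 30×1.008 + 1×14.007 + 4×15.999 = 343.439 → 343.44 g/mol.

343.44 g/mol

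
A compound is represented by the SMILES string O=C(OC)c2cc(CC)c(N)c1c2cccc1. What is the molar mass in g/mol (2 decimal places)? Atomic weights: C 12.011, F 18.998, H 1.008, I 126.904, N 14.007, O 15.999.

First, the molecular formula is C14H15NO2 (counting implicit H from valence).
  C: 14 × 12.011 = 168.154
  H: 15 × 1.008 = 15.120
  N: 1 × 14.007 = 14.007
  O: 2 × 15.999 = 31.998
Sum: 14×12.011 + 15×1.008 + 1×14.007 + 2×15.999 = 229.279 → 229.28 g/mol.

229.28 g/mol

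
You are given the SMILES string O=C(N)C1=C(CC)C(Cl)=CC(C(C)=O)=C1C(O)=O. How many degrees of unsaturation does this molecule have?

Molecular formula: C12H12ClNO4.
DoU = (2C + 2 + N − H − X) / 2, where X is the halogen count and O/S are ignored.
    = (2·12 + 2 + 1 − 12 − 1) / 2 = 14 / 2 = 7.

7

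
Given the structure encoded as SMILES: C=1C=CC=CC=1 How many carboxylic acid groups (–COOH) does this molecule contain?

Scan the SMILES for the carboxylic acid motif — none present.

0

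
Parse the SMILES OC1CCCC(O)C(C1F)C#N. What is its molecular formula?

Walk through each heavy atom and fill implicit hydrogens from standard valence (C 4, N 3, O 2, S 2, halogen 1):
  atom 1: O, bond orders sum to 1 (valence 2) → 1 H
  atom 2: C, bond orders sum to 3 (valence 4) → 1 H
  atom 3: C, bond orders sum to 2 (valence 4) → 2 H
  atom 4: C, bond orders sum to 2 (valence 4) → 2 H
  atom 5: C, bond orders sum to 2 (valence 4) → 2 H
  atom 6: C, bond orders sum to 3 (valence 4) → 1 H
  atom 7: O, bond orders sum to 1 (valence 2) → 1 H
  atom 8: C, bond orders sum to 3 (valence 4) → 1 H
  atom 9: C, bond orders sum to 3 (valence 4) → 1 H
  atom 10: F (halogen, monovalent) → 0 H
  atom 11: C, bond orders sum to 4 (valence 4) → 0 H
  atom 12: N, bond orders sum to 3 (valence 3) → 0 H
Totals → C:8, H:12, F:1, N:1, O:2.
In Hill order: C8H12FNO2.

C8H12FNO2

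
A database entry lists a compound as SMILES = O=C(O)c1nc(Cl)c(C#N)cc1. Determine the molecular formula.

Walk through each heavy atom and fill implicit hydrogens from standard valence (C 4, N 3, O 2, S 2, halogen 1); for lowercase aromatic atoms, an aromatic c carries 1 H when it has two neighbours and 0 H with three, and aromatic n carries 0 H:
  atom 1: O, bond orders sum to 2 (valence 2) → 0 H
  atom 2: C, bond orders sum to 4 (valence 4) → 0 H
  atom 3: O, bond orders sum to 1 (valence 2) → 1 H
  atom 4: aromatic c, 3 neighbours → 0 H
  atom 5: aromatic n, 2 neighbours → 0 H
  atom 6: aromatic c, 3 neighbours → 0 H
  atom 7: Cl (halogen, monovalent) → 0 H
  atom 8: aromatic c, 3 neighbours → 0 H
  atom 9: C, bond orders sum to 4 (valence 4) → 0 H
  atom 10: N, bond orders sum to 3 (valence 3) → 0 H
  atom 11: aromatic c, 2 neighbours → 1 H
  atom 12: aromatic c, 2 neighbours → 1 H
Totals → C:7, H:3, Cl:1, N:2, O:2.

C7H3ClN2O2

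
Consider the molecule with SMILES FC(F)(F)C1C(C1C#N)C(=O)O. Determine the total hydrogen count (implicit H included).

Walk through each heavy atom and fill implicit hydrogens from standard valence (C 4, N 3, O 2, S 2, halogen 1):
  atom 1: F (halogen, monovalent) → 0 H
  atom 2: C, bond orders sum to 4 (valence 4) → 0 H
  atom 3: F (halogen, monovalent) → 0 H
  atom 4: F (halogen, monovalent) → 0 H
  atom 5: C, bond orders sum to 3 (valence 4) → 1 H
  atom 6: C, bond orders sum to 3 (valence 4) → 1 H
  atom 7: C, bond orders sum to 3 (valence 4) → 1 H
  atom 8: C, bond orders sum to 4 (valence 4) → 0 H
  atom 9: N, bond orders sum to 3 (valence 3) → 0 H
  atom 10: C, bond orders sum to 4 (valence 4) → 0 H
  atom 11: O, bond orders sum to 2 (valence 2) → 0 H
  atom 12: O, bond orders sum to 1 (valence 2) → 1 H
Total hydrogens: 4.

4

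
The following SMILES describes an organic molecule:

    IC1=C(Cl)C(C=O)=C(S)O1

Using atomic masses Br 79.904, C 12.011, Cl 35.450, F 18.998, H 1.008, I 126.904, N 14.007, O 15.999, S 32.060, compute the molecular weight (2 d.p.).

First, the molecular formula is C5H2ClIO2S (counting implicit H from valence).
  C: 5 × 12.011 = 60.055
  Cl: 1 × 35.450 = 35.450
  H: 2 × 1.008 = 2.016
  I: 1 × 126.904 = 126.904
  O: 2 × 15.999 = 31.998
  S: 1 × 32.060 = 32.060
Sum: 5×12.011 + 1×35.450 + 2×1.008 + 1×126.904 + 2×15.999 + 1×32.060 = 288.483 → 288.48 g/mol.

288.48 g/mol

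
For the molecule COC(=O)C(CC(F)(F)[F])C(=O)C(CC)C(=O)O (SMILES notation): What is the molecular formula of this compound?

Walk through each heavy atom and fill implicit hydrogens from standard valence (C 4, N 3, O 2, S 2, halogen 1):
  atom 1: C, bond orders sum to 1 (valence 4) → 3 H
  atom 2: O, bond orders sum to 2 (valence 2) → 0 H
  atom 3: C, bond orders sum to 4 (valence 4) → 0 H
  atom 4: O, bond orders sum to 2 (valence 2) → 0 H
  atom 5: C, bond orders sum to 3 (valence 4) → 1 H
  atom 6: C, bond orders sum to 2 (valence 4) → 2 H
  atom 7: C, bond orders sum to 4 (valence 4) → 0 H
  atom 8: F (halogen, monovalent) → 0 H
  atom 9: F (halogen, monovalent) → 0 H
  atom 10: F with explicit H count 0
  atom 11: C, bond orders sum to 4 (valence 4) → 0 H
  atom 12: O, bond orders sum to 2 (valence 2) → 0 H
  atom 13: C, bond orders sum to 3 (valence 4) → 1 H
  atom 14: C, bond orders sum to 2 (valence 4) → 2 H
  atom 15: C, bond orders sum to 1 (valence 4) → 3 H
  atom 16: C, bond orders sum to 4 (valence 4) → 0 H
  atom 17: O, bond orders sum to 2 (valence 2) → 0 H
  atom 18: O, bond orders sum to 1 (valence 2) → 1 H
Totals → C:10, H:13, F:3, O:5.

C10H13F3O5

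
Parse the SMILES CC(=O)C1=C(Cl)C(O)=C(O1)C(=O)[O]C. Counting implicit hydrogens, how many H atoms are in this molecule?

7

Walk through each heavy atom and fill implicit hydrogens from standard valence (C 4, N 3, O 2, S 2, halogen 1):
  atom 1: C, bond orders sum to 1 (valence 4) → 3 H
  atom 2: C, bond orders sum to 4 (valence 4) → 0 H
  atom 3: O, bond orders sum to 2 (valence 2) → 0 H
  atom 4: C, bond orders sum to 4 (valence 4) → 0 H
  atom 5: C, bond orders sum to 4 (valence 4) → 0 H
  atom 6: Cl (halogen, monovalent) → 0 H
  atom 7: C, bond orders sum to 4 (valence 4) → 0 H
  atom 8: O, bond orders sum to 1 (valence 2) → 1 H
  atom 9: C, bond orders sum to 4 (valence 4) → 0 H
  atom 10: O, bond orders sum to 2 (valence 2) → 0 H
  atom 11: C, bond orders sum to 4 (valence 4) → 0 H
  atom 12: O, bond orders sum to 2 (valence 2) → 0 H
  atom 13: O with explicit H count 0
  atom 14: C, bond orders sum to 1 (valence 4) → 3 H
Total hydrogens: 7.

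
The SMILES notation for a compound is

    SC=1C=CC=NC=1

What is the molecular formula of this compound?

Walk through each heavy atom and fill implicit hydrogens from standard valence (C 4, N 3, O 2, S 2, halogen 1):
  atom 1: S, bond orders sum to 1 (valence 2) → 1 H
  atom 2: C, bond orders sum to 4 (valence 4) → 0 H
  atom 3: C, bond orders sum to 3 (valence 4) → 1 H
  atom 4: C, bond orders sum to 3 (valence 4) → 1 H
  atom 5: C, bond orders sum to 3 (valence 4) → 1 H
  atom 6: N, bond orders sum to 3 (valence 3) → 0 H
  atom 7: C, bond orders sum to 3 (valence 4) → 1 H
Totals → C:5, H:5, N:1, S:1.

C5H5NS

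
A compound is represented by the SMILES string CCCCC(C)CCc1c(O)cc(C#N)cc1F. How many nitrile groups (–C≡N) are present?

1

The nitrile motif appears at heavy-atom position 14 in the SMILES.
Other groups present: 1 hydroxyl.
Nitrile count: 1.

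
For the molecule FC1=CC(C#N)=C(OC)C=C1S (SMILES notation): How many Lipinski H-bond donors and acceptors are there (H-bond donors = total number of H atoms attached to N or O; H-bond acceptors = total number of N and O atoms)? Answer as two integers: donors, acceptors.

Donors: find every N or O and count the H atoms it carries.
  atom 6 (N): bond orders sum to 3 → 0 H
  atom 8 (O): bond orders sum to 2 → 0 H
Lipinski HBD = 0.
Acceptors: N atoms = 1, O atoms = 1 → HBA = 2.

0, 2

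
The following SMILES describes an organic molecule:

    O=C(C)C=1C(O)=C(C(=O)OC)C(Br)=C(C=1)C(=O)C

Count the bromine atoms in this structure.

Scan the SMILES for Br atoms (remember two-letter symbols like Cl and Br are single atoms).
Bromine count: 1.

1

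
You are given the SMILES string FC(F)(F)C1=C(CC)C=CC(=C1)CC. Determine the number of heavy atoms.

Every atom symbol written in the SMILES (organic subset) is one heavy atom; implicit H are not written.
Heavy atoms by element → C:11, F:3.
Total: 14.

14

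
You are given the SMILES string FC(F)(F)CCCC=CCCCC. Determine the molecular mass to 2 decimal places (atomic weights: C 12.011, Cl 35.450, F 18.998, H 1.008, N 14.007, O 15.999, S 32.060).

194.24 g/mol

First, the molecular formula is C10H17F3 (counting implicit H from valence).
  C: 10 × 12.011 = 120.110
  F: 3 × 18.998 = 56.994
  H: 17 × 1.008 = 17.136
Sum: 10×12.011 + 3×18.998 + 17×1.008 = 194.240 → 194.24 g/mol.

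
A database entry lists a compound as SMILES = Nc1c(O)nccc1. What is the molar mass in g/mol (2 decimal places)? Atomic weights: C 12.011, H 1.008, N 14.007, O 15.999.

110.12 g/mol

First, the molecular formula is C5H6N2O (counting implicit H from valence).
  C: 5 × 12.011 = 60.055
  H: 6 × 1.008 = 6.048
  N: 2 × 14.007 = 28.014
  O: 1 × 15.999 = 15.999
Sum: 5×12.011 + 6×1.008 + 2×14.007 + 1×15.999 = 110.116 → 110.12 g/mol.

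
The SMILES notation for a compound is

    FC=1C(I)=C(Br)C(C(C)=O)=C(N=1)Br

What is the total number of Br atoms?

Scan the SMILES for Br atoms (remember two-letter symbols like Cl and Br are single atoms).
Bromine count: 2.

2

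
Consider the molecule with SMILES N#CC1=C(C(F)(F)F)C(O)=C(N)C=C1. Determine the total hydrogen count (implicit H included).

Walk through each heavy atom and fill implicit hydrogens from standard valence (C 4, N 3, O 2, S 2, halogen 1):
  atom 1: N, bond orders sum to 3 (valence 3) → 0 H
  atom 2: C, bond orders sum to 4 (valence 4) → 0 H
  atom 3: C, bond orders sum to 4 (valence 4) → 0 H
  atom 4: C, bond orders sum to 4 (valence 4) → 0 H
  atom 5: C, bond orders sum to 4 (valence 4) → 0 H
  atom 6: F (halogen, monovalent) → 0 H
  atom 7: F (halogen, monovalent) → 0 H
  atom 8: F (halogen, monovalent) → 0 H
  atom 9: C, bond orders sum to 4 (valence 4) → 0 H
  atom 10: O, bond orders sum to 1 (valence 2) → 1 H
  atom 11: C, bond orders sum to 4 (valence 4) → 0 H
  atom 12: N, bond orders sum to 1 (valence 3) → 2 H
  atom 13: C, bond orders sum to 3 (valence 4) → 1 H
  atom 14: C, bond orders sum to 3 (valence 4) → 1 H
Total hydrogens: 5.

5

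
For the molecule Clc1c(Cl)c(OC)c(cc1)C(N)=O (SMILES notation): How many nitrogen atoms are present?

1

Scan the SMILES for N atoms (remember two-letter symbols like Cl and Br are single atoms).
Nitrogen count: 1.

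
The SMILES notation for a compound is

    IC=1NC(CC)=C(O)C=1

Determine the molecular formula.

C6H8INO

Walk through each heavy atom and fill implicit hydrogens from standard valence (C 4, N 3, O 2, S 2, halogen 1):
  atom 1: I (halogen, monovalent) → 0 H
  atom 2: C, bond orders sum to 4 (valence 4) → 0 H
  atom 3: N, bond orders sum to 2 (valence 3) → 1 H
  atom 4: C, bond orders sum to 4 (valence 4) → 0 H
  atom 5: C, bond orders sum to 2 (valence 4) → 2 H
  atom 6: C, bond orders sum to 1 (valence 4) → 3 H
  atom 7: C, bond orders sum to 4 (valence 4) → 0 H
  atom 8: O, bond orders sum to 1 (valence 2) → 1 H
  atom 9: C, bond orders sum to 3 (valence 4) → 1 H
Totals → C:6, H:8, I:1, N:1, O:1.
In Hill order: C6H8INO.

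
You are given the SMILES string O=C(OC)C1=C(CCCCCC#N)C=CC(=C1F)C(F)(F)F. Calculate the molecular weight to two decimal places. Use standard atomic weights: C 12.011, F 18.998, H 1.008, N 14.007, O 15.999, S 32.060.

First, the molecular formula is C15H15F4NO2 (counting implicit H from valence).
  C: 15 × 12.011 = 180.165
  F: 4 × 18.998 = 75.992
  H: 15 × 1.008 = 15.120
  N: 1 × 14.007 = 14.007
  O: 2 × 15.999 = 31.998
Sum: 15×12.011 + 4×18.998 + 15×1.008 + 1×14.007 + 2×15.999 = 317.282 → 317.28 g/mol.

317.28 g/mol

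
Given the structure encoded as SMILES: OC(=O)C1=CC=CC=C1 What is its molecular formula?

C7H6O2

Walk through each heavy atom and fill implicit hydrogens from standard valence (C 4, N 3, O 2, S 2, halogen 1):
  atom 1: O, bond orders sum to 1 (valence 2) → 1 H
  atom 2: C, bond orders sum to 4 (valence 4) → 0 H
  atom 3: O, bond orders sum to 2 (valence 2) → 0 H
  atom 4: C, bond orders sum to 4 (valence 4) → 0 H
  atom 5: C, bond orders sum to 3 (valence 4) → 1 H
  atom 6: C, bond orders sum to 3 (valence 4) → 1 H
  atom 7: C, bond orders sum to 3 (valence 4) → 1 H
  atom 8: C, bond orders sum to 3 (valence 4) → 1 H
  atom 9: C, bond orders sum to 3 (valence 4) → 1 H
Totals → C:7, H:6, O:2.
In Hill order: C7H6O2.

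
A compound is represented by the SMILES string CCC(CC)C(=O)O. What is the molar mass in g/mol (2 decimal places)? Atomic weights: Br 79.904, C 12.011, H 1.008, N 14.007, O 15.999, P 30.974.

First, the molecular formula is C6H12O2 (counting implicit H from valence).
  C: 6 × 12.011 = 72.066
  H: 12 × 1.008 = 12.096
  O: 2 × 15.999 = 31.998
Sum: 6×12.011 + 12×1.008 + 2×15.999 = 116.160 → 116.16 g/mol.

116.16 g/mol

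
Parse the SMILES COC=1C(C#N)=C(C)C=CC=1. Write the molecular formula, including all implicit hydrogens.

Walk through each heavy atom and fill implicit hydrogens from standard valence (C 4, N 3, O 2, S 2, halogen 1):
  atom 1: C, bond orders sum to 1 (valence 4) → 3 H
  atom 2: O, bond orders sum to 2 (valence 2) → 0 H
  atom 3: C, bond orders sum to 4 (valence 4) → 0 H
  atom 4: C, bond orders sum to 4 (valence 4) → 0 H
  atom 5: C, bond orders sum to 4 (valence 4) → 0 H
  atom 6: N, bond orders sum to 3 (valence 3) → 0 H
  atom 7: C, bond orders sum to 4 (valence 4) → 0 H
  atom 8: C, bond orders sum to 1 (valence 4) → 3 H
  atom 9: C, bond orders sum to 3 (valence 4) → 1 H
  atom 10: C, bond orders sum to 3 (valence 4) → 1 H
  atom 11: C, bond orders sum to 3 (valence 4) → 1 H
Totals → C:9, H:9, N:1, O:1.

C9H9NO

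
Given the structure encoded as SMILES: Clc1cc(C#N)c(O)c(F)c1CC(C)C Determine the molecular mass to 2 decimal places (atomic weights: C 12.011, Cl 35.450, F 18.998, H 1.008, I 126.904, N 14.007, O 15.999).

227.66 g/mol

First, the molecular formula is C11H11ClFNO (counting implicit H from valence).
  C: 11 × 12.011 = 132.121
  Cl: 1 × 35.450 = 35.450
  F: 1 × 18.998 = 18.998
  H: 11 × 1.008 = 11.088
  N: 1 × 14.007 = 14.007
  O: 1 × 15.999 = 15.999
Sum: 11×12.011 + 1×35.450 + 1×18.998 + 11×1.008 + 1×14.007 + 1×15.999 = 227.663 → 227.66 g/mol.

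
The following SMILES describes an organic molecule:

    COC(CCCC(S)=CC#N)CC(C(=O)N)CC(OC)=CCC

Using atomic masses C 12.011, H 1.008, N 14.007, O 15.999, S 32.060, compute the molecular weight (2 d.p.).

First, the molecular formula is C17H28N2O3S (counting implicit H from valence).
  C: 17 × 12.011 = 204.187
  H: 28 × 1.008 = 28.224
  N: 2 × 14.007 = 28.014
  O: 3 × 15.999 = 47.997
  S: 1 × 32.060 = 32.060
Sum: 17×12.011 + 28×1.008 + 2×14.007 + 3×15.999 + 1×32.060 = 340.482 → 340.48 g/mol.

340.48 g/mol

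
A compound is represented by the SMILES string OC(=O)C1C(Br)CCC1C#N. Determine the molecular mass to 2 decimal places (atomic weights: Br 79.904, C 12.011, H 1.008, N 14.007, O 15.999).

First, the molecular formula is C7H8BrNO2 (counting implicit H from valence).
  Br: 1 × 79.904 = 79.904
  C: 7 × 12.011 = 84.077
  H: 8 × 1.008 = 8.064
  N: 1 × 14.007 = 14.007
  O: 2 × 15.999 = 31.998
Sum: 1×79.904 + 7×12.011 + 8×1.008 + 1×14.007 + 2×15.999 = 218.050 → 218.05 g/mol.

218.05 g/mol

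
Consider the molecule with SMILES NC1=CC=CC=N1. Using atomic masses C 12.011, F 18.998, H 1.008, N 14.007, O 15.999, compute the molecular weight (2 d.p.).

First, the molecular formula is C5H6N2 (counting implicit H from valence).
  C: 5 × 12.011 = 60.055
  H: 6 × 1.008 = 6.048
  N: 2 × 14.007 = 28.014
Sum: 5×12.011 + 6×1.008 + 2×14.007 = 94.117 → 94.12 g/mol.

94.12 g/mol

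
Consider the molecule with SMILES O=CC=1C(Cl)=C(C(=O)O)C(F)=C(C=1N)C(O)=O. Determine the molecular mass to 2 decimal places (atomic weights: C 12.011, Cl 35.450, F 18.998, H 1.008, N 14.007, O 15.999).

First, the molecular formula is C9H5ClFNO5 (counting implicit H from valence).
  C: 9 × 12.011 = 108.099
  Cl: 1 × 35.450 = 35.450
  F: 1 × 18.998 = 18.998
  H: 5 × 1.008 = 5.040
  N: 1 × 14.007 = 14.007
  O: 5 × 15.999 = 79.995
Sum: 9×12.011 + 1×35.450 + 1×18.998 + 5×1.008 + 1×14.007 + 5×15.999 = 261.589 → 261.59 g/mol.

261.59 g/mol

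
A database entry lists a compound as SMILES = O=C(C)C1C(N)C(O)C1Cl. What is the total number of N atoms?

Scan the SMILES for N atoms (remember two-letter symbols like Cl and Br are single atoms).
Nitrogen count: 1.

1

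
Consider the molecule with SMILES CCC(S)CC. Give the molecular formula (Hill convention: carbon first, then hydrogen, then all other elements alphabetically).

Walk through each heavy atom and fill implicit hydrogens from standard valence (C 4, N 3, O 2, S 2, halogen 1):
  atom 1: C, bond orders sum to 1 (valence 4) → 3 H
  atom 2: C, bond orders sum to 2 (valence 4) → 2 H
  atom 3: C, bond orders sum to 3 (valence 4) → 1 H
  atom 4: S, bond orders sum to 1 (valence 2) → 1 H
  atom 5: C, bond orders sum to 2 (valence 4) → 2 H
  atom 6: C, bond orders sum to 1 (valence 4) → 3 H
Totals → C:5, H:12, S:1.

C5H12S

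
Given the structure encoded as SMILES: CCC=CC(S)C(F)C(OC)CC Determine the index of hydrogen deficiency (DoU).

Degree of unsaturation = (number of rings) + (number of π bonds).
Ring closures in the SMILES: 0.
π bonds: 1 double bond (each 1 DoU) → 1 DoU from unsaturation.
Total DoU = 0 + 1 = 1.

1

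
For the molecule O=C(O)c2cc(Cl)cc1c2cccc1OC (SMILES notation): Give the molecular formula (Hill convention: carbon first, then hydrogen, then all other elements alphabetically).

Walk through each heavy atom and fill implicit hydrogens from standard valence (C 4, N 3, O 2, S 2, halogen 1); for lowercase aromatic atoms, an aromatic c carries 1 H when it has two neighbours and 0 H with three, and aromatic n carries 0 H:
  atom 1: O, bond orders sum to 2 (valence 2) → 0 H
  atom 2: C, bond orders sum to 4 (valence 4) → 0 H
  atom 3: O, bond orders sum to 1 (valence 2) → 1 H
  atom 4: aromatic c, 3 neighbours → 0 H
  atom 5: aromatic c, 2 neighbours → 1 H
  atom 6: aromatic c, 3 neighbours → 0 H
  atom 7: Cl (halogen, monovalent) → 0 H
  atom 8: aromatic c, 2 neighbours → 1 H
  atom 9: aromatic c, 3 neighbours → 0 H
  atom 10: aromatic c, 3 neighbours → 0 H
  atom 11: aromatic c, 2 neighbours → 1 H
  atom 12: aromatic c, 2 neighbours → 1 H
  atom 13: aromatic c, 2 neighbours → 1 H
  atom 14: aromatic c, 3 neighbours → 0 H
  atom 15: O, bond orders sum to 2 (valence 2) → 0 H
  atom 16: C, bond orders sum to 1 (valence 4) → 3 H
Totals → C:12, H:9, Cl:1, O:3.

C12H9ClO3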